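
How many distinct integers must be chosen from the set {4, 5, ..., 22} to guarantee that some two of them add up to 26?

A set avoiding the sum 26 can contain at most one of each pair {x, 26−x}, plus the 1 element equal to its own complement.
The integers 13, …, 22 (10 of them) are such a set: any two sum to at least 13+14 = 27 > 26.
By pigeonhole, any 11th integer completes one of the 9 pairs, so 11 choices force a sum of 26.

11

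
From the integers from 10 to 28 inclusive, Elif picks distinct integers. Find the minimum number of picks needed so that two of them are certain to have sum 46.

15

A set avoiding the sum 46 can contain at most one of each pair {x, 46−x}, plus the 9 elements whose complement lies outside the range or equal to its own complement.
The integers 10, …, 23 (14 of them) are such a set: any two sum to at least 10+11 = 21 and at most 22+23 = 45 < 46.
Pigeonhole: any 15th integer completes one of the 5 pairs, so 15 choices force a sum of 46.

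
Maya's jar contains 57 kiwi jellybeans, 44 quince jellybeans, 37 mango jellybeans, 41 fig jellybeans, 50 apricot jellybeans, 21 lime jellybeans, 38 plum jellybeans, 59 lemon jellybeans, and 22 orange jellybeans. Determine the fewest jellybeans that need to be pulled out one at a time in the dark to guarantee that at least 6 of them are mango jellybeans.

338

In the worst case for collecting mango jellybeans, every non-mango jellybean comes out first.
There are 57 + 44 + 41 + 50 + 21 + 38 + 59 + 22 = 332 non-mango jellybeans altogether.
After those, each further jellybean must be mango, so 332 + 6 = 338 draws guarantee 6 mango jellybeans.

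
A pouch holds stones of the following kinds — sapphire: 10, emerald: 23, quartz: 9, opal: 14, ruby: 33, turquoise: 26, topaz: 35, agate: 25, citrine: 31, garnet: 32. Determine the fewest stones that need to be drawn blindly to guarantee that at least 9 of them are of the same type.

81

An adversary could hand out at most 8 stones per type: 8 + 8 + 8 + 8 + 8 + 8 + 8 + 8 + 8 + 8 = 80 stones and still no type has 9.
By the pigeonhole principle, one more stone lands in a type already at 8, so 81 draws are enough and 80 are not.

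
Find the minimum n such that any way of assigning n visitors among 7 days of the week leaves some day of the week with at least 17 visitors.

With 112 visitors one could put exactly 16 in each of the 7 days of the week, and no day of the week would reach 17.
By the pigeonhole principle, one more visitor must land in a day of the week that already has 16, giving it 17.
So 7 × 16 + 1 = 113 visitors are required.

113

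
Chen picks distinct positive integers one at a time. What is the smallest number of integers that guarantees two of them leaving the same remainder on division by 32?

The 32 residue classes mod 32 are the pigeonholes.
With 32 integers one could put 1 in each residue class and have no class reach 2.
The 33rd integer pushes some class to 2, so 32·1 + 1 = 33.

33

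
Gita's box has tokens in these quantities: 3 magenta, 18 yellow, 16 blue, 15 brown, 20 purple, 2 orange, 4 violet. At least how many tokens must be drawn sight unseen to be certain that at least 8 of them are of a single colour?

38

Put each drawn token into a box by colour. The largest draw with every box below 8 takes min(count, 7) from each colour; colours with fewer than 7 contribute all they have.
Σ min(cᵢ, 7) = 3 + 7 + 7 + 7 + 7 + 2 + 4 = 37.
Draw number 37 + 1 = 38 must push one box to 8.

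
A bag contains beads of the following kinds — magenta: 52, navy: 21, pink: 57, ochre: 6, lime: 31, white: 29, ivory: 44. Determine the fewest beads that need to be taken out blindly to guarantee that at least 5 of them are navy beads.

In the worst case for collecting navy beads, every non-navy bead comes out first.
There are 52 + 57 + 6 + 31 + 29 + 44 = 219 non-navy beads altogether.
After those, each further bead must be navy, so 219 + 5 = 224 draws guarantee 5 navy beads.

224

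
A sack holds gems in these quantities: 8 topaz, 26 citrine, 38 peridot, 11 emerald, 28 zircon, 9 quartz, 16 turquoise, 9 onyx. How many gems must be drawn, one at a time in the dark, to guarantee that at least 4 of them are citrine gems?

In the worst case for collecting citrine gems, every non-citrine gem comes out first.
There are 8 + 38 + 11 + 28 + 9 + 16 + 9 = 119 non-citrine gems altogether.
After those, each further gem must be citrine, so 119 + 4 = 123 draws guarantee 4 citrine gems.

123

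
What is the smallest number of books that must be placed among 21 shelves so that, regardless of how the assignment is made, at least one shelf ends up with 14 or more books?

With 273 books one could put exactly 13 in each of the 21 shelves, and no shelf would reach 14.
One more book must land in a shelf that already has 13, giving it 14.
So 21 × 13 + 1 = 274 books are required.

274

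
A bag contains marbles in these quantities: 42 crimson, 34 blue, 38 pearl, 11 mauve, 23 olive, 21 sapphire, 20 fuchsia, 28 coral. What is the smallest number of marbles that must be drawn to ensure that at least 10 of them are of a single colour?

73

Put each drawn marble into a box by colour. The largest draw with every box below 10 takes min(count, 9) from each colour.
Σ min(cᵢ, 9) = 9 + 9 + 9 + 9 + 9 + 9 + 9 + 9 = 72.
Draw number 72 + 1 = 73 must push one box to 10.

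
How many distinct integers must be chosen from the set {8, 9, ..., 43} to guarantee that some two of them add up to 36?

A set avoiding the sum 36 can contain at most one of each pair {x, 36−x}, plus the 16 elements whose complement lies outside the range or equal to its own complement.
The integers 18, …, 43 (26 of them) are such a set: any two sum to at least 18+19 = 37 > 36.
Any 27th integer completes one of the 10 pairs, so 27 choices force a sum of 36.

27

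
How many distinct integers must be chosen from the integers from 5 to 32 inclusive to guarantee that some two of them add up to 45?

19

A set avoiding the sum 45 can contain at most one of each pair {x, 45−x}, plus the 8 elements whose complement lies outside the range.
The integers 5, …, 22 (18 of them) are such a set: any two sum to at least 5+6 = 11 and at most 21+22 = 43 < 45.
Any 19th integer completes one of the 10 pairs, so 19 choices force a sum of 45.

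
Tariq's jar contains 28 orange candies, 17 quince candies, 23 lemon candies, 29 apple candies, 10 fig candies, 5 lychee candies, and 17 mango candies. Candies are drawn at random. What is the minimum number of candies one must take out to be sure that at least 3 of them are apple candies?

In the worst case for collecting apple candies, every non-apple candy comes out first.
There are 28 + 17 + 23 + 10 + 5 + 17 = 100 non-apple candies altogether.
After those, each further candy must be apple, so 100 + 3 = 103 draws guarantee 3 apple candies.

103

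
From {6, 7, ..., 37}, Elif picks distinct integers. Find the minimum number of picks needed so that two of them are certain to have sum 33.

Group the elements by complementary pair {x, 33−x}: {6,27}, {7,26}, {8,25}, …, giving 11 two-element pairs and 10 integers whose partner 33−x falls outside [6,37].
By the pigeonhole principle, treating each of those 21 groups as a pigeonhole, one can pick one integer per group — 21 integers — with no two summing to 33.
The 22nd integer lands in an occupied pair, forcing a sum of 33.

22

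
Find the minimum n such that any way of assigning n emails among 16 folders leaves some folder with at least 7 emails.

With 96 emails one could put exactly 6 in each of the 16 folders, and no folder would reach 7.
By pigeonhole, one more email must land in a folder that already has 6, giving it 7.
So 16 × 6 + 1 = 97 emails are required.

97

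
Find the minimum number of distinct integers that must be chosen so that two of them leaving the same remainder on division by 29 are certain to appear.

The 29 residue classes mod 29 are the pigeonholes.
With 29 integers one could put 1 in each residue class and have no class reach 2.
The 30th integer pushes some class to 2, so 29·1 + 1 = 30.

30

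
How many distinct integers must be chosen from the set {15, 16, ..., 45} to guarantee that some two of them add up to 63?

18

Group the elements by complementary pair {x, 63−x}: {18,45}, {19,44}, {20,43}, …, giving 14 two-element pairs and 3 integers whose partner 63−x falls outside [15,45].
Treating each of those 17 groups as a pigeonhole, one can pick one integer per group — 17 integers — with no two summing to 63.
The 18th integer lands in an occupied pair, forcing a sum of 63.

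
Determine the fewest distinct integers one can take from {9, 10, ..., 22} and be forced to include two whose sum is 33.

9

Group the elements by complementary pair {x, 33−x}: {11,22}, {12,21}, {13,20}, …, giving 6 two-element pairs and 2 integers whose partner 33−x falls outside [9,22].
By pigeonhole, treating each of those 8 groups as a pigeonhole, one can pick one integer per group — 8 integers — with no two summing to 33.
The 9th integer lands in an occupied pair, forcing a sum of 33.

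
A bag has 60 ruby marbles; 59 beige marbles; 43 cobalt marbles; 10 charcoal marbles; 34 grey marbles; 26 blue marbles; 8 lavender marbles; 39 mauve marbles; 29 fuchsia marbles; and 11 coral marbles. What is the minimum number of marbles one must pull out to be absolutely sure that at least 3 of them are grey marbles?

288

In the worst case for collecting grey marbles, every non-grey marble comes out first.
There are 60 + 59 + 43 + 10 + 26 + 8 + 39 + 29 + 11 = 285 non-grey marbles altogether.
After those, each further marble must be grey, so 285 + 3 = 288 draws guarantee 3 grey marbles.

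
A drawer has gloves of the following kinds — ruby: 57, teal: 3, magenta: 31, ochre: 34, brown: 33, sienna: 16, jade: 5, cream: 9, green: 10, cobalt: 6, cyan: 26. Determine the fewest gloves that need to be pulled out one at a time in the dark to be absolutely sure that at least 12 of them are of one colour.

100

Pigeonhole: put each drawn glove into a box by colour. The largest draw with every box below 12 takes min(count, 11) from each colour; colours with fewer than 11 contribute all they have.
Σ min(cᵢ, 11) = 11 + 3 + 11 + 11 + 11 + 11 + 5 + 9 + 10 + 6 + 11 = 99.
Draw number 99 + 1 = 100 must push one box to 12.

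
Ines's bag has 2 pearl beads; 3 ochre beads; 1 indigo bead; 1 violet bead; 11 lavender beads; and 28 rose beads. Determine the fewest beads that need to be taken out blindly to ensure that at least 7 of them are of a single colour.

By the pigeonhole principle, the 6 colours are the holes; the beads drawn are the pigeons.
To avoid 7 of any one colour, the worst case takes at most 6 of each colour, or every bead of a colour that has fewer than 6.
That gives 2 + 3 + 1 + 1 + 6 + 6 = 19 beads with no colour reaching 7.
The next bead forces some colour to 7, so 19 + 1 = 20.

20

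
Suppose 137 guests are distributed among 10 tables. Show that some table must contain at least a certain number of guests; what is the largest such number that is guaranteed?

14

The 10 tables are the holes and the 137 guests are the pigeons.
If every table held at most 13 guests, the total would be at most 10 × 13 = 130, which is less than 137.
So some table holds at least ⌈137/10⌉ = 14 guests.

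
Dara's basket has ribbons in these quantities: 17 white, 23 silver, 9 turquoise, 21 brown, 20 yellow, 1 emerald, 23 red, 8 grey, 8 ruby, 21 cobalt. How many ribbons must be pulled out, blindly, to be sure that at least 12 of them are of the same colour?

93

By pigeonhole, the 10 colours are the holes; the ribbons drawn are the pigeons.
To avoid 12 of any one colour, the worst case takes at most 11 of each colour, or every ribbon of a colour that has fewer than 11.
That gives 11 + 11 + 9 + 11 + 11 + 1 + 11 + 8 + 8 + 11 = 92 ribbons with no colour reaching 12.
The next ribbon forces some colour to 12, so 92 + 1 = 93.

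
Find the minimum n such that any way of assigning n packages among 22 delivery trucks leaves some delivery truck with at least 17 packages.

353

With 352 packages one could put exactly 16 in each of the 22 delivery trucks, and no delivery truck would reach 17.
One more package must land in a delivery truck that already has 16, giving it 17.
So 22 × 16 + 1 = 353 packages are required.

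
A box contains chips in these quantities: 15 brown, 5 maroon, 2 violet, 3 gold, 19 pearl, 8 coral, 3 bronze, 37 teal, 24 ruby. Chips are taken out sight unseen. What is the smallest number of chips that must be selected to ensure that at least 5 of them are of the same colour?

33

Put each drawn chip into a box by colour. The largest draw with every box below 5 takes min(count, 4) from each colour; colours with fewer than 4 contribute all they have.
Σ min(cᵢ, 4) = 4 + 4 + 2 + 3 + 4 + 4 + 3 + 4 + 4 = 32.
Draw number 32 + 1 = 33 must push one box to 5.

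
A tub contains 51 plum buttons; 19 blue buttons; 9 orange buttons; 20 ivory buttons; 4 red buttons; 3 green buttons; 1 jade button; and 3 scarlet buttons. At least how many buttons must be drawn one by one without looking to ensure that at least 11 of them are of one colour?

51

The 8 colours are the holes; the buttons drawn are the pigeons.
To avoid 11 of any one colour, the worst case takes at most 10 of each colour, or every button of a colour that has fewer than 10.
That gives 10 + 10 + 9 + 10 + 4 + 3 + 1 + 3 = 50 buttons with no colour reaching 11.
The next button forces some colour to 11, so 50 + 1 = 51.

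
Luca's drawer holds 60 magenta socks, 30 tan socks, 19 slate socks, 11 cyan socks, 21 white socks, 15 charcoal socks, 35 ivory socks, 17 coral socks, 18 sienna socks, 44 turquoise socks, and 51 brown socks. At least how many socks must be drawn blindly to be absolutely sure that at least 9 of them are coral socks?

313

In the worst case for collecting coral socks, every non-coral sock comes out first.
There are 60 + 30 + 19 + 11 + 21 + 15 + 35 + 18 + 44 + 51 = 304 non-coral socks altogether.
After those, each further sock must be coral, so 304 + 9 = 313 draws guarantee 9 coral socks.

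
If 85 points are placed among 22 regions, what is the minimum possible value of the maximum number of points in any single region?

The 22 regions are the holes and the 85 points are the pigeons.
If every region held at most 3 points, the total would be at most 22 × 3 = 66, which is less than 85.
So some region holds at least ⌈85/22⌉ = 4 points.

4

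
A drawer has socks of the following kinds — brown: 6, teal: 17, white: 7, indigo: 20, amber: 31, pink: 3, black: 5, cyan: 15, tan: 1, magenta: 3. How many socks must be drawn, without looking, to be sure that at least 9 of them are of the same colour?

An adversary could hand out at most 8 socks per colour (6 colours run out sooner): 6 + 8 + 7 + 8 + 8 + 3 + 5 + 8 + 1 + 3 = 57 socks and still no colour has 9.
One more sock lands in a colour already at 8, so 58 draws are enough and 57 are not.

58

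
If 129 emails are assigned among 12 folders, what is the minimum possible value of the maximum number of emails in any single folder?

By pigeonhole, the 12 folders are the holes and the 129 emails are the pigeons.
If every folder held at most 10 emails, the total would be at most 12 × 10 = 120, which is less than 129.
So some folder holds at least ⌈129/12⌉ = 11 emails.

11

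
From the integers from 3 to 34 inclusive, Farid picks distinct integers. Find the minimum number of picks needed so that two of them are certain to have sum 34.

Group the elements by complementary pair {x, 34−x}: {3,31}, {4,30}, {5,29}, …, giving 14 two-element pairs, the single value 17 (it cannot pair with itself since the integers are distinct), and 3 integers whose partner 34−x falls outside [3,34].
Treating each of those 18 groups as a pigeonhole, one can pick one integer per group — 18 integers — with no two summing to 34.
The 19th integer lands in an occupied pair, forcing a sum of 34.

19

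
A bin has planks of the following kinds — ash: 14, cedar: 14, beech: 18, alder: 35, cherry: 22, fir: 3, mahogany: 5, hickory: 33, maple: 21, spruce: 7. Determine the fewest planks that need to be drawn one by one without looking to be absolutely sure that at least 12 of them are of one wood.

93

The 10 woods are the holes; the planks drawn are the pigeons.
To avoid 12 of any one wood, the worst case takes at most 11 of each wood, or every plank of a wood that has fewer than 11.
That gives 11 + 11 + 11 + 11 + 11 + 3 + 5 + 11 + 11 + 7 = 92 planks with no wood reaching 12.
The next plank forces some wood to 12, so 92 + 1 = 93.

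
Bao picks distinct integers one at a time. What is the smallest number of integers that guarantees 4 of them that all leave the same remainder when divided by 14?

43

The 14 residue classes mod 14 are the pigeonholes.
With 42 integers one could put 3 in each residue class and have no class reach 4.
The 43rd integer pushes some class to 4, so 14·3 + 1 = 43.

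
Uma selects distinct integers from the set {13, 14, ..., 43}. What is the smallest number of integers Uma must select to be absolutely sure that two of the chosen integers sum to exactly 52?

A set avoiding the sum 52 can contain at most one of each pair {x, 52−x}, plus the 5 elements whose complement lies outside the range or equal to its own complement.
The integers 26, …, 43 (18 of them) are such a set: any two sum to at least 26+27 = 53 > 52.
Pigeonhole: any 19th integer completes one of the 13 pairs, so 19 choices force a sum of 52.

19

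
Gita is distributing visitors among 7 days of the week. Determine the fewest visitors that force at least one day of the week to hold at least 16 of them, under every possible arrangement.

106

With 105 visitors one could put exactly 15 in each of the 7 days of the week, and no day of the week would reach 16.
One more visitor must land in a day of the week that already has 15, giving it 16.
So 7 × 15 + 1 = 106 visitors are required.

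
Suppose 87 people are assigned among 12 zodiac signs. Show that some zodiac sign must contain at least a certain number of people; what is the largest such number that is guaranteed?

Pigeonhole: the 12 zodiac signs are the holes and the 87 people are the pigeons.
If every zodiac sign held at most 7 people, the total would be at most 12 × 7 = 84, which is less than 87.
So some zodiac sign holds at least ⌈87/12⌉ = 8 people.

8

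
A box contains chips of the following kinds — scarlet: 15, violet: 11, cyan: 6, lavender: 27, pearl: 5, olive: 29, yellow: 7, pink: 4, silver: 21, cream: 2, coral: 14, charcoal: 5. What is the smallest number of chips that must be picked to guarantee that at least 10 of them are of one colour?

An adversary could hand out at most 9 chips per colour (6 colours run out sooner): 9 + 9 + 6 + 9 + 5 + 9 + 7 + 4 + 9 + 2 + 9 + 5 = 83 chips and still no colour has 10.
By the pigeonhole principle, one more chip lands in a colour already at 9, so 84 draws are enough and 83 are not.

84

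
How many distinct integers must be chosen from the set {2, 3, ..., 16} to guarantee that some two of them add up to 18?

9

A set avoiding the sum 18 can contain at most one of each pair {x, 18−x}, plus the 1 element equal to its own complement.
The integers 9, …, 16 (8 of them) are such a set: any two sum to at least 9+10 = 19 > 18.
By pigeonhole, any 9th integer completes one of the 7 pairs, so 9 choices force a sum of 18.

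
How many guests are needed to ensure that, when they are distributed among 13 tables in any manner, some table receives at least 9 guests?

105

With 104 guests one could put exactly 8 in each of the 13 tables, and no table would reach 9.
By pigeonhole, one more guest must land in a table that already has 8, giving it 9.
So 13 × 8 + 1 = 105 guests are required.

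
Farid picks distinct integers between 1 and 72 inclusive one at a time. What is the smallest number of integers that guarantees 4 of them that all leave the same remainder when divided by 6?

By the pigeonhole principle, the 6 residue classes mod 6 are the pigeonholes.
With 18 integers one could put 3 in each residue class and have no class reach 4.
The 19th integer pushes some class to 4, so 6·3 + 1 = 19.

19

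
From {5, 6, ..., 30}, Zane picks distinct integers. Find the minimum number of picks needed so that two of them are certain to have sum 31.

16

Group the elements by complementary pair {x, 31−x}: {5,26}, {6,25}, {7,24}, …, giving 11 two-element pairs and 4 integers whose partner 31−x falls outside [5,30].
By the pigeonhole principle, treating each of those 15 groups as a pigeonhole, one can pick one integer per group — 15 integers — with no two summing to 31.
The 16th integer lands in an occupied pair, forcing a sum of 31.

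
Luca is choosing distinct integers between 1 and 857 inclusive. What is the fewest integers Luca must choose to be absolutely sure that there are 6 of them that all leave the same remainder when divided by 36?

181

By the pigeonhole principle, the 36 residue classes mod 36 are the pigeonholes.
With 180 integers one could put 5 in each residue class and have no class reach 6.
The 181st integer pushes some class to 6, so 36·5 + 1 = 181.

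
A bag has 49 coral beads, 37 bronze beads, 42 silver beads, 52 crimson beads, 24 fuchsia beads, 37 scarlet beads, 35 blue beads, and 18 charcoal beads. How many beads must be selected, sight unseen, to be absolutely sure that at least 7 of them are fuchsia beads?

In the worst case for collecting fuchsia beads, every non-fuchsia bead comes out first.
There are 49 + 37 + 42 + 52 + 37 + 35 + 18 = 270 non-fuchsia beads altogether.
After those, each further bead must be fuchsia, so 270 + 7 = 277 draws guarantee 7 fuchsia beads.

277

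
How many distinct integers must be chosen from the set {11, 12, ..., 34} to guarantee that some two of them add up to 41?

15

Group the elements by complementary pair {x, 41−x}: {11,30}, {12,29}, {13,28}, …, giving 10 two-element pairs and 4 integers whose partner 41−x falls outside [11,34].
By pigeonhole, treating each of those 14 groups as a pigeonhole, one can pick one integer per group — 14 integers — with no two summing to 41.
The 15th integer lands in an occupied pair, forcing a sum of 41.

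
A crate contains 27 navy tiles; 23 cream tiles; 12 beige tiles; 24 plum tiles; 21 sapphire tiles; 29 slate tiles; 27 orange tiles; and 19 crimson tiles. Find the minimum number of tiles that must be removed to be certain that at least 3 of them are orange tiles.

158

In the worst case for collecting orange tiles, every non-orange tile comes out first.
There are 27 + 23 + 12 + 24 + 21 + 29 + 19 = 155 non-orange tiles altogether.
After those, each further tile must be orange, so 155 + 3 = 158 draws guarantee 3 orange tiles.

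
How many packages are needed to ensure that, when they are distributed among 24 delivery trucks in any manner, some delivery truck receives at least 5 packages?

97

With 96 packages one could put exactly 4 in each of the 24 delivery trucks, and no delivery truck would reach 5.
Pigeonhole: one more package must land in a delivery truck that already has 4, giving it 5.
So 24 × 4 + 1 = 97 packages are required.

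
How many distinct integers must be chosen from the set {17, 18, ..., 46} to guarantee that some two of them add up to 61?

A set avoiding the sum 61 can contain at most one of each pair {x, 61−x}, plus the 2 elements whose complement lies outside the range.
The integers 31, …, 46 (16 of them) are such a set: any two sum to at least 31+32 = 63 > 61.
By the pigeonhole principle, any 17th integer completes one of the 14 pairs, so 17 choices force a sum of 61.

17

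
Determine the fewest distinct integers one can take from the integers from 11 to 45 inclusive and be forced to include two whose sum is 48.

23

Group the elements by complementary pair {x, 48−x}: {11,37}, {12,36}, {13,35}, …, giving 13 two-element pairs, the single value 24 (it cannot pair with itself since the integers are distinct), and 8 integers whose partner 48−x falls outside [11,45].
Treating each of those 22 groups as a pigeonhole, one can pick one integer per group — 22 integers — with no two summing to 48.
The 23rd integer lands in an occupied pair, forcing a sum of 48.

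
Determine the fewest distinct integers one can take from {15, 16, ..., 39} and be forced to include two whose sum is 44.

19

Group the elements by complementary pair {x, 44−x}: {15,29}, {16,28}, {17,27}, …, giving 7 two-element pairs, the single value 22 (it cannot pair with itself since the integers are distinct), and 10 integers whose partner 44−x falls outside [15,39].
Treating each of those 18 groups as a pigeonhole, one can pick one integer per group — 18 integers — with no two summing to 44.
The 19th integer lands in an occupied pair, forcing a sum of 44.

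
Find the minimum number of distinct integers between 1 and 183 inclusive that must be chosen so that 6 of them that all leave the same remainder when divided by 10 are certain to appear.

The 10 residue classes mod 10 are the pigeonholes.
With 50 integers one could put 5 in each residue class and have no class reach 6.
The 51st integer pushes some class to 6, so 10·5 + 1 = 51.

51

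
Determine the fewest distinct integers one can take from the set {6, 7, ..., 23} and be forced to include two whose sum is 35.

Two chosen integers sum to 35 exactly when both halves of some pair {x, 35−x} with 12 ≤ x ≤ 35−x ≤ 23 are chosen — 6 such pairs.
The remaining 6 elements (those with no distinct partner in range) can never complete a 35-sum, so the worst case takes all of them and one from each pair: 6 + 6 = 12.
The 13th integer has to be the second member of some pair, so 12 + 1 = 13.

13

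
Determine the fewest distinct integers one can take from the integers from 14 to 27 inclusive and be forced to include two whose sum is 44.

10

Two chosen integers sum to 44 exactly when both halves of some pair {x, 44−x} with 17 ≤ x ≤ 44−x ≤ 27 are chosen — 5 such pairs.
The remaining 4 elements (those with no distinct partner in range) can never complete a 44-sum, so the worst case takes all of them and one from each pair: 4 + 5 = 9.
By pigeonhole, the 10th integer has to be the second member of some pair, so 9 + 1 = 10.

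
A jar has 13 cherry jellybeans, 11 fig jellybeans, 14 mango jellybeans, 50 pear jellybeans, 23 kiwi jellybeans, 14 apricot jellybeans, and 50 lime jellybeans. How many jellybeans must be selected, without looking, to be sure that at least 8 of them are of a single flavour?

The 7 flavours are the holes; the jellybeans drawn are the pigeons.
To avoid 8 of any one flavour, the worst case takes at most 7 of each flavour.
That gives 7 + 7 + 7 + 7 + 7 + 7 + 7 = 49 jellybeans with no flavour reaching 8.
The next jellybean forces some flavour to 8, so 49 + 1 = 50.

50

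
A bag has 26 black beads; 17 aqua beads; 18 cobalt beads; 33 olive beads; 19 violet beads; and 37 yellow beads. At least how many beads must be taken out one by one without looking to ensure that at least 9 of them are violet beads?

In the worst case for collecting violet beads, every non-violet bead comes out first.
There are 26 + 17 + 18 + 33 + 37 = 131 non-violet beads altogether.
After those, each further bead must be violet, so 131 + 9 = 140 draws guarantee 9 violet beads.

140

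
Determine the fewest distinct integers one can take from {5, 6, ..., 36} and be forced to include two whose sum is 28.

Group the elements by complementary pair {x, 28−x}: {5,23}, {6,22}, {7,21}, …, giving 9 two-element pairs, the single value 14 (it cannot pair with itself since the integers are distinct), and 13 integers whose partner 28−x falls outside [5,36].
Pigeonhole: treating each of those 23 groups as a pigeonhole, one can pick one integer per group — 23 integers — with no two summing to 28.
The 24th integer lands in an occupied pair, forcing a sum of 28.

24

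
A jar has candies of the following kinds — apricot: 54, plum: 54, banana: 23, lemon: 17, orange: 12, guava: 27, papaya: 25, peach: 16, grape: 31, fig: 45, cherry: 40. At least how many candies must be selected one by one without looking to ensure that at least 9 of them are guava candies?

326

In the worst case for collecting guava candies, every non-guava candy comes out first.
There are 54 + 54 + 23 + 17 + 12 + 25 + 16 + 31 + 45 + 40 = 317 non-guava candies altogether.
After those, each further candy must be guava, so 317 + 9 = 326 draws guarantee 9 guava candies.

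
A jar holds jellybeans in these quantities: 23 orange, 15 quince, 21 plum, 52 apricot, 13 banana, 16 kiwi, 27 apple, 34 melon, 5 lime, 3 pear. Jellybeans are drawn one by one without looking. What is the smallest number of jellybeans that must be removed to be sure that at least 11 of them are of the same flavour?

By pigeonhole, the 10 flavours are the holes; the jellybeans drawn are the pigeons.
To avoid 11 of any one flavour, the worst case takes at most 10 of each flavour, or every jellybean of a flavour that has fewer than 10.
That gives 10 + 10 + 10 + 10 + 10 + 10 + 10 + 10 + 5 + 3 = 88 jellybeans with no flavour reaching 11.
The next jellybean forces some flavour to 11, so 88 + 1 = 89.

89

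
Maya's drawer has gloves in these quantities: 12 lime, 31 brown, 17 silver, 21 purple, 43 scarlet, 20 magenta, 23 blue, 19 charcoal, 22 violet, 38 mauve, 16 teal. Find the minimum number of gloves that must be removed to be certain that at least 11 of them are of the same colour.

An adversary could hand out at most 10 gloves per colour: 10 + 10 + 10 + 10 + 10 + 10 + 10 + 10 + 10 + 10 + 10 = 110 gloves and still no colour has 11.
One more glove lands in a colour already at 10, so 111 draws are enough and 110 are not.

111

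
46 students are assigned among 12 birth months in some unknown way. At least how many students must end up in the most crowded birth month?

4

The 12 birth months are the holes and the 46 students are the pigeons.
If every birth month held at most 3 students, the total would be at most 12 × 3 = 36, which is less than 46.
So some birth month holds at least ⌈46/12⌉ = 4 students.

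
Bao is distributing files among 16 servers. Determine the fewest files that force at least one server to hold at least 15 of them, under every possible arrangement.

With 224 files one could put exactly 14 in each of the 16 servers, and no server would reach 15.
One more file must land in a server that already has 14, giving it 15.
So 16 × 14 + 1 = 225 files are required.

225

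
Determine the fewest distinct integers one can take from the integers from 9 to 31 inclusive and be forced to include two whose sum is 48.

Group the elements by complementary pair {x, 48−x}: {17,31}, {18,30}, {19,29}, …, giving 7 two-element pairs, the single value 24 (it cannot pair with itself since the integers are distinct), and 8 integers whose partner 48−x falls outside [9,31].
Pigeonhole: treating each of those 16 groups as a pigeonhole, one can pick one integer per group — 16 integers — with no two summing to 48.
The 17th integer lands in an occupied pair, forcing a sum of 48.

17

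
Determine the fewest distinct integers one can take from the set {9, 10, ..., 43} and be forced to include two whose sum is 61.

A set avoiding the sum 61 can contain at most one of each pair {x, 61−x}, plus the 9 elements whose complement lies outside the range.
The integers 9, …, 30 (22 of them) are such a set: any two sum to at least 9+10 = 19 and at most 29+30 = 59 < 61.
By pigeonhole, any 23rd integer completes one of the 13 pairs, so 23 choices force a sum of 61.

23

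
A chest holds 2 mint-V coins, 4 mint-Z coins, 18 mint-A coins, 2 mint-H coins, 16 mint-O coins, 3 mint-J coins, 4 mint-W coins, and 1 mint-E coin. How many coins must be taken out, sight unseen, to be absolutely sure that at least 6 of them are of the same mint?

27

Put each drawn coin into a box by mint. The largest draw with every box below 6 takes min(count, 5) from each mint; mints with fewer than 5 contribute all they have.
Σ min(cᵢ, 5) = 2 + 4 + 5 + 2 + 5 + 3 + 4 + 1 = 26.
Draw number 26 + 1 = 27 must push one box to 6.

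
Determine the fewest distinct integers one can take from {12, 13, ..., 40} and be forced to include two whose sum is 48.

A set avoiding the sum 48 can contain at most one of each pair {x, 48−x}, plus the 5 elements whose complement lies outside the range or equal to its own complement.
The integers 24, …, 40 (17 of them) are such a set: any two sum to at least 24+25 = 49 > 48.
By the pigeonhole principle, any 18th integer completes one of the 12 pairs, so 18 choices force a sum of 48.

18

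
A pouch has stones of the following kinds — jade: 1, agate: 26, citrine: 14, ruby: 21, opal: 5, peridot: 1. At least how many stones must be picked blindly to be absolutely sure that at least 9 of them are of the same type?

32

An adversary could hand out at most 8 stones per type (jade, opal, peridot run out sooner): 1 + 8 + 8 + 8 + 5 + 1 = 31 stones and still no type has 9.
One more stone lands in a type already at 8, so 32 draws are enough and 31 are not.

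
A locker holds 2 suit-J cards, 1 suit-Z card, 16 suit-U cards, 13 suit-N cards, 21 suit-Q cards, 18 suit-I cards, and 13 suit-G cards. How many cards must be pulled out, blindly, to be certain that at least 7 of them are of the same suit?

An adversary could hand out at most 6 cards per suit (suit-J, suit-Z run out sooner): 2 + 1 + 6 + 6 + 6 + 6 + 6 = 33 cards and still no suit has 7.
Pigeonhole: one more card lands in a suit already at 6, so 34 draws are enough and 33 are not.

34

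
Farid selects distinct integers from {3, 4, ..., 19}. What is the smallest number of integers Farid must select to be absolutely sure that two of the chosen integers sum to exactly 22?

Group the elements by complementary pair {x, 22−x}: {3,19}, {4,18}, {5,17}, …, giving 8 two-element pairs and the single value 11 (it cannot pair with itself since the integers are distinct).
By the pigeonhole principle, treating each of those 9 groups as a pigeonhole, one can pick one integer per group — 9 integers — with no two summing to 22.
The 10th integer lands in an occupied pair, forcing a sum of 22.

10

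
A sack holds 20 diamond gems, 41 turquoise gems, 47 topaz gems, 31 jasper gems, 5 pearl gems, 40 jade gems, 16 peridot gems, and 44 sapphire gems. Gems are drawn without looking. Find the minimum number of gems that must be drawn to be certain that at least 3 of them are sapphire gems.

203

In the worst case for collecting sapphire gems, every non-sapphire gem comes out first.
There are 20 + 41 + 47 + 31 + 5 + 40 + 16 = 200 non-sapphire gems altogether.
After those, each further gem must be sapphire, so 200 + 3 = 203 draws guarantee 3 sapphire gems.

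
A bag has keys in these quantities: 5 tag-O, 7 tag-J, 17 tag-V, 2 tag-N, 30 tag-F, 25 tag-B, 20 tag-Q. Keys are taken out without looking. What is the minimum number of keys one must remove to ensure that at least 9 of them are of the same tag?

An adversary could hand out at most 8 keys per tag (tag-O, tag-J, tag-N run out sooner): 5 + 7 + 8 + 2 + 8 + 8 + 8 = 46 keys and still no tag has 9.
One more key lands in a tag already at 8, so 47 draws are enough and 46 are not.

47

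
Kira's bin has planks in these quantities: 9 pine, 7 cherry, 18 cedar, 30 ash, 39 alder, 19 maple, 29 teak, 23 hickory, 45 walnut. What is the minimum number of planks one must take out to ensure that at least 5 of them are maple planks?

205

In the worst case for collecting maple planks, every non-maple plank comes out first.
There are 9 + 7 + 18 + 30 + 39 + 29 + 23 + 45 = 200 non-maple planks altogether.
After those, each further plank must be maple, so 200 + 5 = 205 draws guarantee 5 maple planks.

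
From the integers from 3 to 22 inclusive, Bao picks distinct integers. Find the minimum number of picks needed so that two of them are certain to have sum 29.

Two chosen integers sum to 29 exactly when both halves of some pair {x, 29−x} with 7 ≤ x ≤ 29−x ≤ 22 are chosen — 8 such pairs.
The remaining 4 elements (those with no distinct partner in range) can never complete a 29-sum, so the worst case takes all of them and one from each pair: 4 + 8 = 12.
By pigeonhole, the 13th integer has to be the second member of some pair, so 12 + 1 = 13.

13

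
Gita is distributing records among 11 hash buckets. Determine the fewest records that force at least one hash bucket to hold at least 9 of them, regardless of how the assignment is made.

With 88 records one could put exactly 8 in each of the 11 hash buckets, and no hash bucket would reach 9.
By pigeonhole, one more record must land in a hash bucket that already has 8, giving it 9.
So 11 × 8 + 1 = 89 records are required.

89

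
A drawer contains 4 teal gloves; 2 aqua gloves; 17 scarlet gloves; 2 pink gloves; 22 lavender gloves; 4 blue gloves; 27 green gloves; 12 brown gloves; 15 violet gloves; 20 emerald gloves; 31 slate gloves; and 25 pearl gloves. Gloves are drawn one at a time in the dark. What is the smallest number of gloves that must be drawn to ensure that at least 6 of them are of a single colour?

Put each drawn glove into a box by colour. The largest draw with every box below 6 takes min(count, 5) from each colour; colours with fewer than 5 contribute all they have.
Σ min(cᵢ, 5) = 4 + 2 + 5 + 2 + 5 + 4 + 5 + 5 + 5 + 5 + 5 + 5 = 52.
Draw number 52 + 1 = 53 must push one box to 6.

53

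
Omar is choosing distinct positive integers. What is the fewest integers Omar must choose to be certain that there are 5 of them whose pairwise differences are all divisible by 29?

Integers whose pairwise differences are multiples of 29 are exactly those sharing a remainder mod 29. Pigeonhole: the 29 residue classes mod 29 are the pigeonholes.
With 116 integers one could put 4 in each residue class and have no class reach 5.
The 117th integer pushes some class to 5, so 29·4 + 1 = 117.

117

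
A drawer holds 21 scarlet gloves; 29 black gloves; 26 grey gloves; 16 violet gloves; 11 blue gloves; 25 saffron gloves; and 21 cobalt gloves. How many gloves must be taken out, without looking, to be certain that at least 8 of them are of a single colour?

50

By pigeonhole, the 7 colours are the holes; the gloves drawn are the pigeons.
To avoid 8 of any one colour, the worst case takes at most 7 of each colour.
That gives 7 + 7 + 7 + 7 + 7 + 7 + 7 = 49 gloves with no colour reaching 8.
The next glove forces some colour to 8, so 49 + 1 = 50.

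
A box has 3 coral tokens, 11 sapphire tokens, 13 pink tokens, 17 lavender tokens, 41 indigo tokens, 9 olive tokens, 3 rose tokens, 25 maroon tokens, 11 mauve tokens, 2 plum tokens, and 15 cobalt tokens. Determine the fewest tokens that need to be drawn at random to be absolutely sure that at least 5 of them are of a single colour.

41

Pigeonhole: put each drawn token into a box by colour. The largest draw with every box below 5 takes min(count, 4) from each colour; colours with fewer than 4 contribute all they have.
Σ min(cᵢ, 4) = 3 + 4 + 4 + 4 + 4 + 4 + 3 + 4 + 4 + 2 + 4 = 40.
Draw number 40 + 1 = 41 must push one box to 5.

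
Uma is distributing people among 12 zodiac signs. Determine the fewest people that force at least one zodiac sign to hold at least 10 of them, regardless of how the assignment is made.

109

With 108 people one could put exactly 9 in each of the 12 zodiac signs, and no zodiac sign would reach 10.
By pigeonhole, one more person must land in a zodiac sign that already has 9, giving it 10.
So 12 × 9 + 1 = 109 people are required.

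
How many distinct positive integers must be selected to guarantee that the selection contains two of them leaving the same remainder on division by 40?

41

Pigeonhole: the 40 residue classes mod 40 are the pigeonholes.
With 40 integers one could put 1 in each residue class and have no class reach 2.
The 41st integer pushes some class to 2, so 40·1 + 1 = 41.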